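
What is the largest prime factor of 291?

97

291 = 3 · 97
97 is prime.
So 291 = 3 · 97; the largest prime factor is 97.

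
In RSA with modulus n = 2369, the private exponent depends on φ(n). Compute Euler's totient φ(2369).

Factor: 2369 = 23 · 103.
φ(2369) = (23−1) · (103−1) = 22 · 102 = 2244.

2244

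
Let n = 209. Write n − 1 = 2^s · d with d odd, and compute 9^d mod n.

25

209 − 1 = 208 = 2^4 · 13, so d = 13.
9^1 ≡ 9 (mod 209)
9^2 ≡ 9^2 = 81 ≡ 81 (mod 209)
9^4 ≡ 81^2 = 6561 ≡ 82 (mod 209)
9^8 ≡ 82^2 = 6724 ≡ 36 (mod 209)
13 = 8 + 4 + 1 in binary powers of 2.
So 9^13 ≡ 36 · 82 · 9 ≡ 25 (mod 209).
Squaring chain: 25 → 207 → 4 → 16; never reaches −1, so base 9 is a Miller–Rabin witness that 209 is composite.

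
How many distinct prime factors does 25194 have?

25194 = 2 · 12597
12597 = 3 · 4199
4199 = 13 · 323
323 = 17 · 19
25194 = 2 · 3 · 13 · 17 · 19, which has 5 distinct prime factors.

5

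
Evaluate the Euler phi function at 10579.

10360

Factor: 10579 = 71 · 149.
φ(10579) = (71−1) · (149−1) = 70 · 148 = 10360.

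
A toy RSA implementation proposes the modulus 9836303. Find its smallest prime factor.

59

9836303 is odd.
Digit sum 32, not divisible by 3.
Ends in 3: not divisible by 5.
7: 9836303 = 7·1405186 + 1
11: 9836303 = 11·894209 + 4
13: 9836303 = 13·756638 + 9
17: 9836303 = 17·578606 + 1
19: 9836303 = 19·517700 + 3
23: 9836303 = 23·427665 + 8
29: 9836303 = 29·339182 + 25
31: 9836303 = 31·317300 + 3
37: 9836303 = 37·265846 + 1
41: 9836303 = 41·239909 + 34
43: 9836303 = 43·228751 + 10
47: 9836303 = 47·209283 + 2
53: 9836303 = 53·185590 + 33
59: 9836303 = 59·166717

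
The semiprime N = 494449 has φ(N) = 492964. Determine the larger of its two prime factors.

φ(n) = (p−1)(q−1) = n − (p+q) + 1, so p + q = 494449 − 492964 + 1 = 1486.
p and q are the roots of t² − 1486t + 494449 = 0.
Discriminant: 1486² − 4·494449 = 2208196 − 1977796 = 230400; √230400 = 480.
q = (1486 − 480)/2 = 503, p = (1486 + 480)/2 = 983.
Check: 503 · 983 = 494449.

983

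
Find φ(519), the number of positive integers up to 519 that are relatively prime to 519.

344

Factor: 519 = 3 · 173.
φ(519) = (3−1) · (173−1) = 2 · 172 = 344.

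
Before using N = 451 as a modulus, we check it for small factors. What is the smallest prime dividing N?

451 is odd.
Digit sum 10, not divisible by 3.
Ends in 1: not divisible by 5.
7: 451 = 7·64 + 3
11: 451 = 11·41

11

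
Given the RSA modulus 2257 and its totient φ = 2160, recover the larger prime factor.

61

φ(n) = (p−1)(q−1) = n − (p+q) + 1, so p + q = 2257 − 2160 + 1 = 98.
p and q are the roots of t² − 98t + 2257 = 0.
Discriminant: 98² − 4·2257 = 9604 − 9028 = 576; √576 = 24.
q = (98 − 24)/2 = 37, p = (98 + 24)/2 = 61.
Check: 37 · 61 = 2257.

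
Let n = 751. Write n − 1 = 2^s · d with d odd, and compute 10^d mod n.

751 − 1 = 750 = 2^1 · 375, so d = 375.
10^1 ≡ 10 (mod 751)
10^2 ≡ 10^2 = 100 ≡ 100 (mod 751)
10^4 ≡ 100^2 = 10000 ≡ 237 (mod 751)
10^8 ≡ 237^2 = 56169 ≡ 595 (mod 751)
10^16 ≡ 595^2 = 354025 ≡ 304 (mod 751)
10^32 ≡ 304^2 = 92416 ≡ 43 (mod 751)
10^64 ≡ 43^2 = 1849 ≡ 347 (mod 751)
10^128 ≡ 347^2 = 120409 ≡ 249 (mod 751)
10^256 ≡ 249^2 = 62001 ≡ 419 (mod 751)
375 = 256 + 64 + 32 + 16 + 4 + 2 + 1 in binary powers of 2.
So 10^375 ≡ 419 · 347 · 43 · 304 · 237 · 100 · 10 ≡ 1 (mod 751).
Since 10^d ≡ 1 (mod 751), base 10 does not prove 751 composite.

1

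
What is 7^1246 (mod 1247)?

7^1 ≡ 7 (mod 1247)
7^2 ≡ 7^2 = 49 ≡ 49 (mod 1247)
7^4 ≡ 49^2 = 2401 ≡ 1154 (mod 1247)
7^8 ≡ 1154^2 = 1331716 ≡ 1167 (mod 1247)
7^16 ≡ 1167^2 = 1361889 ≡ 165 (mod 1247)
7^32 ≡ 165^2 = 27225 ≡ 1038 (mod 1247)
7^64 ≡ 1038^2 = 1077444 ≡ 36 (mod 1247)
7^128 ≡ 36^2 = 1296 ≡ 49 (mod 1247)
7^256 ≡ 49^2 = 2401 ≡ 1154 (mod 1247)
7^512 ≡ 1154^2 = 1331716 ≡ 1167 (mod 1247)
7^1024 ≡ 1167^2 = 1361889 ≡ 165 (mod 1247)
1246 = 1024 + 128 + 64 + 16 + 8 + 4 + 2 in binary powers of 2.
So 7^1246 ≡ 165 · 49 · 36 · 165 · 1167 · 1154 · 49 ≡ 552 (mod 1247).
Since 552 ≠ 1, base 7 is a Fermat witness: 1247 is composite.

552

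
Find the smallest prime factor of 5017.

5017 is odd.
Digit sum 13, not divisible by 3.
Ends in 7: not divisible by 5.
7: 5017 = 7·716 + 5
11: 5017 = 11·456 + 1
13: 5017 = 13·385 + 12
17: 5017 = 17·295 + 2
19: 5017 = 19·264 + 1
23: 5017 = 23·218 + 3
29: 5017 = 29·173

29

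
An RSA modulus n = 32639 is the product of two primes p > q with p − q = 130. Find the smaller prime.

Since p = q + 130, we have 32639 = q(q + 130), so q² + 130q − 32639 = 0.
Discriminant: 130² + 4·32639 = 16900 + 130556 = 147456; √147456 = 384.
q = (−130 + 384)/2 = 127, and p = q + 130 = 257.
Check: 127 · 257 = 32639.

127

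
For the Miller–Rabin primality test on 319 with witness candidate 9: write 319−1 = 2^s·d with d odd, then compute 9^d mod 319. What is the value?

319 − 1 = 318 = 2^1 · 159, so d = 159.
9^1 ≡ 9 (mod 319)
9^2 ≡ 9^2 = 81 ≡ 81 (mod 319)
9^4 ≡ 81^2 = 6561 ≡ 181 (mod 319)
9^8 ≡ 181^2 = 32761 ≡ 223 (mod 319)
9^16 ≡ 223^2 = 49729 ≡ 284 (mod 319)
9^32 ≡ 284^2 = 80656 ≡ 268 (mod 319)
9^64 ≡ 268^2 = 71824 ≡ 49 (mod 319)
9^128 ≡ 49^2 = 2401 ≡ 168 (mod 319)
159 = 128 + 16 + 8 + 4 + 2 + 1 in binary powers of 2.
So 9^159 ≡ 168 · 284 · 223 · 181 · 81 · 9 ≡ 5 (mod 319).
Squaring chain: 5; never reaches −1, so base 9 is a Miller–Rabin witness that 319 is composite.

5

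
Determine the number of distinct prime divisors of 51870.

51870 = 2 · 25935
25935 = 3 · 8645
8645 = 5 · 1729
1729 = 7 · 247
247 = 13 · 19
51870 = 2 · 3 · 5 · 7 · 13 · 19, which has 6 distinct prime factors.

6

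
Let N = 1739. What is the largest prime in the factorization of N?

47

1739 = 37 · 47
47 is prime.
So 1739 = 37 · 47; the largest prime factor is 47.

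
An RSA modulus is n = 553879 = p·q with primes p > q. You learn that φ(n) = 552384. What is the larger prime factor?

φ(n) = (p−1)(q−1) = n − (p+q) + 1, so p + q = 553879 − 552384 + 1 = 1496.
p and q are the roots of t² − 1496t + 553879 = 0.
Discriminant: 1496² − 4·553879 = 2238016 − 2215516 = 22500; √22500 = 150.
q = (1496 − 150)/2 = 673, p = (1496 + 150)/2 = 823.
Check: 673 · 823 = 553879.

823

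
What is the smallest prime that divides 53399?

53399 is odd.
Digit sum 29, not divisible by 3.
Ends in 9: not divisible by 5.
7: 53399 = 7·7628 + 3
11: 53399 = 11·4854 + 5
13: 53399 = 13·4107 + 8
17: 53399 = 17·3141 + 2
19: 53399 = 19·2810 + 9
23: 53399 = 23·2321 + 16
29: 53399 = 29·1841 + 10
31: 53399 = 31·1722 + 17
37: 53399 = 37·1443 + 8
41: 53399 = 41·1302 + 17
43: 53399 = 43·1241 + 36
47: 53399 = 47·1136 + 7
53: 53399 = 53·1007 + 28
59: 53399 = 59·905 + 4
61: 53399 = 61·875 + 24
67: 53399 = 67·797

67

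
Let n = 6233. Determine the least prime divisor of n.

6233 is odd.
Digit sum 14, not divisible by 3.
Ends in 3: not divisible by 5.
7: 6233 = 7·890 + 3
11: 6233 = 11·566 + 7
13: 6233 = 13·479 + 6
17: 6233 = 17·366 + 11
19: 6233 = 19·328 + 1
23: 6233 = 23·271

23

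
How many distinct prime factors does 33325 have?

33325 = 5^2 · 1333
1333 = 31 · 43
33325 = 5^2 · 31 · 43, which has 3 distinct prime factors.

3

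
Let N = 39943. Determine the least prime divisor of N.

59

39943 is odd.
Digit sum 28, not divisible by 3.
Ends in 3: not divisible by 5.
7: 39943 = 7·5706 + 1
11: 39943 = 11·3631 + 2
13: 39943 = 13·3072 + 7
17: 39943 = 17·2349 + 10
19: 39943 = 19·2102 + 5
23: 39943 = 23·1736 + 15
29: 39943 = 29·1377 + 10
31: 39943 = 31·1288 + 15
37: 39943 = 37·1079 + 20
41: 39943 = 41·974 + 9
43: 39943 = 43·928 + 39
47: 39943 = 47·849 + 40
53: 39943 = 53·753 + 34
59: 39943 = 59·677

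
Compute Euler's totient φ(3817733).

Factor: 3817733 = 131 · 151 · 193.
φ(3817733) = (131−1) · (151−1) · (193−1) = 130 · 150 · 192 = 3744000.

3744000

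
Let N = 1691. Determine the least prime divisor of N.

19

1691 is odd.
Digit sum 17, not divisible by 3.
Ends in 1: not divisible by 5.
7: 1691 = 7·241 + 4
11: 1691 = 11·153 + 8
13: 1691 = 13·130 + 1
17: 1691 = 17·99 + 8
19: 1691 = 19·89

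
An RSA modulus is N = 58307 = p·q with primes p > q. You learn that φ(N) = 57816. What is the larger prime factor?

φ(n) = (p−1)(q−1) = n − (p+q) + 1, so p + q = 58307 − 57816 + 1 = 492.
p and q are the roots of t² − 492t + 58307 = 0.
Discriminant: 492² − 4·58307 = 242064 − 233228 = 8836; √8836 = 94.
q = (492 − 94)/2 = 199, p = (492 + 94)/2 = 293.
Check: 199 · 293 = 58307.

293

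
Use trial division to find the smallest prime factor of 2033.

2033 is odd.
Digit sum 8, not divisible by 3.
Ends in 3: not divisible by 5.
7: 2033 = 7·290 + 3
11: 2033 = 11·184 + 9
13: 2033 = 13·156 + 5
17: 2033 = 17·119 + 10
19: 2033 = 19·107

19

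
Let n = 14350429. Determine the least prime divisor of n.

14350429 is odd.
Digit sum 28, not divisible by 3.
Ends in 9: not divisible by 5.
7: 14350429 = 7·2050061 + 2
11: 14350429 = 11·1304584 + 5
13: 14350429 = 13·1103879 + 2
17: 14350429 = 17·844142 + 15
19: 14350429 = 19·755285 + 14
23: 14350429 = 23·623931 + 16
29: 14350429 = 29·494842 + 11
31: 14350429 = 31·462917 + 2
37: 14350429 = 37·387849 + 16
41: 14350429 = 41·350010 + 19
43: 14350429 = 43·333730 + 39
47: 14350429 = 47·305328 + 13
53: 14350429 = 53·270762 + 43
59: 14350429 = 59·243227 + 36
61: 14350429 = 61·235252 + 57
67: 14350429 = 67·214185 + 34
71: 14350429 = 71·202118 + 51
73: 14350429 = 73·196581 + 16
79: 14350429 = 79·181651

79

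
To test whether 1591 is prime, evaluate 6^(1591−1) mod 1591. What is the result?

517

6^1 ≡ 6 (mod 1591)
6^2 ≡ 6^2 = 36 ≡ 36 (mod 1591)
6^4 ≡ 36^2 = 1296 ≡ 1296 (mod 1591)
6^8 ≡ 1296^2 = 1679616 ≡ 1111 (mod 1591)
6^16 ≡ 1111^2 = 1234321 ≡ 1296 (mod 1591)
6^32 ≡ 1296^2 = 1679616 ≡ 1111 (mod 1591)
6^64 ≡ 1111^2 = 1234321 ≡ 1296 (mod 1591)
6^128 ≡ 1296^2 = 1679616 ≡ 1111 (mod 1591)
6^256 ≡ 1111^2 = 1234321 ≡ 1296 (mod 1591)
6^512 ≡ 1296^2 = 1679616 ≡ 1111 (mod 1591)
6^1024 ≡ 1111^2 = 1234321 ≡ 1296 (mod 1591)
1590 = 1024 + 512 + 32 + 16 + 4 + 2 in binary powers of 2.
So 6^1590 ≡ 1296 · 1111 · 1111 · 1296 · 1296 · 36 ≡ 517 (mod 1591).
Since 517 ≠ 1, base 6 is a Fermat witness: 1591 is composite.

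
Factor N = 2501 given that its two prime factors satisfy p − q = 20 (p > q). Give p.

Since p = q + 20, we have 2501 = q(q + 20), so q² + 20q − 2501 = 0.
Discriminant: 20² + 4·2501 = 400 + 10004 = 10404; √10404 = 102.
q = (−20 + 102)/2 = 41, and p = q + 20 = 61.
Check: 41 · 61 = 2501.

61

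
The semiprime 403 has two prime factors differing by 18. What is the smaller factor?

13

Since p = q + 18, we have 403 = q(q + 18), so q² + 18q − 403 = 0.
Discriminant: 18² + 4·403 = 324 + 1612 = 1936; √1936 = 44.
q = (−18 + 44)/2 = 13, and p = q + 18 = 31.
Check: 13 · 31 = 403.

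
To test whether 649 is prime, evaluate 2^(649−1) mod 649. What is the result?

2^1 ≡ 2 (mod 649)
2^2 ≡ 2^2 = 4 ≡ 4 (mod 649)
2^4 ≡ 4^2 = 16 ≡ 16 (mod 649)
2^8 ≡ 16^2 = 256 ≡ 256 (mod 649)
2^16 ≡ 256^2 = 65536 ≡ 636 (mod 649)
2^32 ≡ 636^2 = 404496 ≡ 169 (mod 649)
2^64 ≡ 169^2 = 28561 ≡ 5 (mod 649)
2^128 ≡ 5^2 = 25 ≡ 25 (mod 649)
2^256 ≡ 25^2 = 625 ≡ 625 (mod 649)
2^512 ≡ 625^2 = 390625 ≡ 576 (mod 649)
648 = 512 + 128 + 8 in binary powers of 2.
So 2^648 ≡ 576 · 25 · 256 ≡ 80 (mod 649).
Since 80 ≠ 1, base 2 is a Fermat witness: 649 is composite.

80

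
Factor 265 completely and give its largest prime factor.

53

265 = 5 · 53
53 is prime.
So 265 = 5 · 53; the largest prime factor is 53.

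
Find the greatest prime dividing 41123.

59

41123 = 17 · 2419
2419 = 41 · 59
59 is prime.
So 41123 = 17 · 41 · 59; the largest prime factor is 59.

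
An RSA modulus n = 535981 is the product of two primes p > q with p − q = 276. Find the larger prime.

883

Since p = q + 276, we have 535981 = q(q + 276), so q² + 276q − 535981 = 0.
Discriminant: 276² + 4·535981 = 76176 + 2143924 = 2220100; √2220100 = 1490.
q = (−276 + 1490)/2 = 607, and p = q + 276 = 883.
Check: 607 · 883 = 535981.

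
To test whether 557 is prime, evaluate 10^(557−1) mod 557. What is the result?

10^1 ≡ 10 (mod 557)
10^2 ≡ 10^2 = 100 ≡ 100 (mod 557)
10^4 ≡ 100^2 = 10000 ≡ 531 (mod 557)
10^8 ≡ 531^2 = 281961 ≡ 119 (mod 557)
10^16 ≡ 119^2 = 14161 ≡ 236 (mod 557)
10^32 ≡ 236^2 = 55696 ≡ 553 (mod 557)
10^64 ≡ 553^2 = 305809 ≡ 16 (mod 557)
10^128 ≡ 16^2 = 256 ≡ 256 (mod 557)
10^256 ≡ 256^2 = 65536 ≡ 367 (mod 557)
10^512 ≡ 367^2 = 134689 ≡ 452 (mod 557)
556 = 512 + 32 + 8 + 4 in binary powers of 2.
So 10^556 ≡ 452 · 553 · 119 · 531 ≡ 1 (mod 557).
Since the result is 1, base 10 gives no evidence that 557 is composite.

1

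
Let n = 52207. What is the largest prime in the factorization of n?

52207 = 17 · 3071
3071 = 37 · 83
83 is prime.
So 52207 = 17 · 37 · 83; the largest prime factor is 83.

83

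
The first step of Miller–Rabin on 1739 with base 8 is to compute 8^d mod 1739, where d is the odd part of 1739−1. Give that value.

726

1739 − 1 = 1738 = 2^1 · 869, so d = 869.
8^1 ≡ 8 (mod 1739)
8^2 ≡ 8^2 = 64 ≡ 64 (mod 1739)
8^4 ≡ 64^2 = 4096 ≡ 618 (mod 1739)
8^8 ≡ 618^2 = 381924 ≡ 1083 (mod 1739)
8^16 ≡ 1083^2 = 1172889 ≡ 803 (mod 1739)
8^32 ≡ 803^2 = 644809 ≡ 1379 (mod 1739)
8^64 ≡ 1379^2 = 1901641 ≡ 914 (mod 1739)
8^128 ≡ 914^2 = 835396 ≡ 676 (mod 1739)
8^256 ≡ 676^2 = 456976 ≡ 1358 (mod 1739)
8^512 ≡ 1358^2 = 1844164 ≡ 824 (mod 1739)
869 = 512 + 256 + 64 + 32 + 4 + 1 in binary powers of 2.
So 8^869 ≡ 824 · 1358 · 914 · 1379 · 618 · 8 ≡ 726 (mod 1739).
Squaring chain: 726; never reaches −1, so base 8 is a Miller–Rabin witness that 1739 is composite.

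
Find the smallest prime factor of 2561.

2561 is odd.
Digit sum 14, not divisible by 3.
Ends in 1: not divisible by 5.
7: 2561 = 7·365 + 6
11: 2561 = 11·232 + 9
13: 2561 = 13·197

13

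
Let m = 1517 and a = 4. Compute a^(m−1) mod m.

4^1 ≡ 4 (mod 1517)
4^2 ≡ 4^2 = 16 ≡ 16 (mod 1517)
4^4 ≡ 16^2 = 256 ≡ 256 (mod 1517)
4^8 ≡ 256^2 = 65536 ≡ 305 (mod 1517)
4^16 ≡ 305^2 = 93025 ≡ 488 (mod 1517)
4^32 ≡ 488^2 = 238144 ≡ 1492 (mod 1517)
4^64 ≡ 1492^2 = 2226064 ≡ 625 (mod 1517)
4^128 ≡ 625^2 = 390625 ≡ 756 (mod 1517)
4^256 ≡ 756^2 = 571536 ≡ 1144 (mod 1517)
4^512 ≡ 1144^2 = 1308736 ≡ 1082 (mod 1517)
4^1024 ≡ 1082^2 = 1170724 ≡ 1117 (mod 1517)
1516 = 1024 + 256 + 128 + 64 + 32 + 8 + 4 in binary powers of 2.
So 4^1516 ≡ 1117 · 1144 · 756 · 625 · 1492 · 305 · 256 ≡ 1144 (mod 1517).
Since 1144 ≠ 1, base 4 is a Fermat witness: 1517 is composite.

1144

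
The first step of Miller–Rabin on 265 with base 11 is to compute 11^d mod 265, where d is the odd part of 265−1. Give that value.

265 − 1 = 264 = 2^3 · 33, so d = 33.
11^1 ≡ 11 (mod 265)
11^2 ≡ 11^2 = 121 ≡ 121 (mod 265)
11^4 ≡ 121^2 = 14641 ≡ 66 (mod 265)
11^8 ≡ 66^2 = 4356 ≡ 116 (mod 265)
11^16 ≡ 116^2 = 13456 ≡ 206 (mod 265)
11^32 ≡ 206^2 = 42436 ≡ 36 (mod 265)
33 = 32 + 1 in binary powers of 2.
So 11^33 ≡ 36 · 11 ≡ 131 (mod 265).
Squaring chain: 131 → 201 → 121; never reaches −1, so base 11 is a Miller–Rabin witness that 265 is composite.

131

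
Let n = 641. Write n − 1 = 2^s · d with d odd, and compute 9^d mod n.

77

641 − 1 = 640 = 2^7 · 5, so d = 5.
9^1 ≡ 9 (mod 641)
9^2 ≡ 9^2 = 81 ≡ 81 (mod 641)
9^4 ≡ 81^2 = 6561 ≡ 151 (mod 641)
5 = 4 + 1 in binary powers of 2.
So 9^5 ≡ 151 · 9 ≡ 77 (mod 641).
Squaring chain: 77 → 160 → 601 → 318 → 487 → 640 → 1; reaches −1, so base 9 does not prove 641 composite.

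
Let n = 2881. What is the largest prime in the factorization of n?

67

2881 = 43 · 67
67 is prime.
So 2881 = 43 · 67; the largest prime factor is 67.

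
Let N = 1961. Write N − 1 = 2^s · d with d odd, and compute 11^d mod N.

1961 − 1 = 1960 = 2^3 · 245, so d = 245.
11^1 ≡ 11 (mod 1961)
11^2 ≡ 11^2 = 121 ≡ 121 (mod 1961)
11^4 ≡ 121^2 = 14641 ≡ 914 (mod 1961)
11^8 ≡ 914^2 = 835396 ≡ 10 (mod 1961)
11^16 ≡ 10^2 = 100 ≡ 100 (mod 1961)
11^32 ≡ 100^2 = 10000 ≡ 195 (mod 1961)
11^64 ≡ 195^2 = 38025 ≡ 766 (mod 1961)
11^128 ≡ 766^2 = 586756 ≡ 417 (mod 1961)
245 = 128 + 64 + 32 + 16 + 4 + 1 in binary powers of 2.
So 11^245 ≡ 417 · 766 · 195 · 100 · 914 · 11 ≡ 1544 (mod 1961).
Squaring chain: 1544 → 1321 → 1712; never reaches −1, so base 11 is a Miller–Rabin witness that 1961 is composite.

1544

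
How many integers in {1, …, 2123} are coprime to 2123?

Factor: 2123 = 11 · 193.
φ(2123) = (11−1) · (193−1) = 10 · 192 = 1920.

1920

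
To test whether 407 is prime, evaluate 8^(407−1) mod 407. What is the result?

8^1 ≡ 8 (mod 407)
8^2 ≡ 8^2 = 64 ≡ 64 (mod 407)
8^4 ≡ 64^2 = 4096 ≡ 26 (mod 407)
8^8 ≡ 26^2 = 676 ≡ 269 (mod 407)
8^16 ≡ 269^2 = 72361 ≡ 322 (mod 407)
8^32 ≡ 322^2 = 103684 ≡ 306 (mod 407)
8^64 ≡ 306^2 = 93636 ≡ 26 (mod 407)
8^128 ≡ 26^2 = 676 ≡ 269 (mod 407)
8^256 ≡ 269^2 = 72361 ≡ 322 (mod 407)
406 = 256 + 128 + 16 + 4 + 2 in binary powers of 2.
So 8^406 ≡ 322 · 269 · 322 · 26 · 64 ≡ 344 (mod 407).
Since 344 ≠ 1, base 8 is a Fermat witness: 407 is composite.

344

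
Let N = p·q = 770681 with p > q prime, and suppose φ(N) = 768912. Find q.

φ(n) = (p−1)(q−1) = n − (p+q) + 1, so p + q = 770681 − 768912 + 1 = 1770.
p and q are the roots of t² − 1770t + 770681 = 0.
Discriminant: 1770² − 4·770681 = 3132900 − 3082724 = 50176; √50176 = 224.
q = (1770 − 224)/2 = 773, p = (1770 + 224)/2 = 997.
Check: 773 · 997 = 770681.

773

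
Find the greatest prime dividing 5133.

59

5133 = 3 · 1711
1711 = 29 · 59
59 is prime.
So 5133 = 3 · 29 · 59; the largest prime factor is 59.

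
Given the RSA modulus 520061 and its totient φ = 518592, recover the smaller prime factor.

593

φ(n) = (p−1)(q−1) = n − (p+q) + 1, so p + q = 520061 − 518592 + 1 = 1470.
p and q are the roots of t² − 1470t + 520061 = 0.
Discriminant: 1470² − 4·520061 = 2160900 − 2080244 = 80656; √80656 = 284.
q = (1470 − 284)/2 = 593, p = (1470 + 284)/2 = 877.
Check: 593 · 877 = 520061.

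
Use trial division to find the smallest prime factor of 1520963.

1520963 is odd.
Digit sum 26, not divisible by 3.
Ends in 3: not divisible by 5.
7: 1520963 = 7·217280 + 3
11: 1520963 = 11·138269 + 4
13: 1520963 = 13·116997 + 2
17: 1520963 = 17·89468 + 7
19: 1520963 = 19·80050 + 13
23: 1520963 = 23·66128 + 19
29: 1520963 = 29·52447

29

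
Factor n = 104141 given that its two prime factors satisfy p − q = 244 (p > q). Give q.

Since p = q + 244, we have 104141 = q(q + 244), so q² + 244q − 104141 = 0.
Discriminant: 244² + 4·104141 = 59536 + 416564 = 476100; √476100 = 690.
q = (−244 + 690)/2 = 223, and p = q + 244 = 467.
Check: 223 · 467 = 104141.

223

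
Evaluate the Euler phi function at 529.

Factor: 529 = 23^2.
φ(529) = 23^1·(23−1) = 506.

506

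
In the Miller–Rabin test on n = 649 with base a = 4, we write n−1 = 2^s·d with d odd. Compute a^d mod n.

26

649 − 1 = 648 = 2^3 · 81, so d = 81.
4^1 ≡ 4 (mod 649)
4^2 ≡ 4^2 = 16 ≡ 16 (mod 649)
4^4 ≡ 16^2 = 256 ≡ 256 (mod 649)
4^8 ≡ 256^2 = 65536 ≡ 636 (mod 649)
4^16 ≡ 636^2 = 404496 ≡ 169 (mod 649)
4^32 ≡ 169^2 = 28561 ≡ 5 (mod 649)
4^64 ≡ 5^2 = 25 ≡ 25 (mod 649)
81 = 64 + 16 + 1 in binary powers of 2.
So 4^81 ≡ 25 · 169 · 4 ≡ 26 (mod 649).
Squaring chain: 26 → 27 → 80; never reaches −1, so base 4 is a Miller–Rabin witness that 649 is composite.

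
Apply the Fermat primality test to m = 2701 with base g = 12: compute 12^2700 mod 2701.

12^1 ≡ 12 (mod 2701)
12^2 ≡ 12^2 = 144 ≡ 144 (mod 2701)
12^4 ≡ 144^2 = 20736 ≡ 1829 (mod 2701)
12^8 ≡ 1829^2 = 3345241 ≡ 1403 (mod 2701)
12^16 ≡ 1403^2 = 1968409 ≡ 2081 (mod 2701)
12^32 ≡ 2081^2 = 4330561 ≡ 858 (mod 2701)
12^64 ≡ 858^2 = 736164 ≡ 1492 (mod 2701)
12^128 ≡ 1492^2 = 2226064 ≡ 440 (mod 2701)
12^256 ≡ 440^2 = 193600 ≡ 1829 (mod 2701)
12^512 ≡ 1829^2 = 3345241 ≡ 1403 (mod 2701)
12^1024 ≡ 1403^2 = 1968409 ≡ 2081 (mod 2701)
12^2048 ≡ 2081^2 = 4330561 ≡ 858 (mod 2701)
2700 = 2048 + 512 + 128 + 8 + 4 in binary powers of 2.
So 12^2700 ≡ 858 · 1403 · 440 · 1403 · 1829 ≡ 1 (mod 2701).
Since the result is 1, base 12 gives no evidence that 2701 is composite.

1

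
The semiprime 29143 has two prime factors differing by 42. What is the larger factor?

Since p = q + 42, we have 29143 = q(q + 42), so q² + 42q − 29143 = 0.
Discriminant: 42² + 4·29143 = 1764 + 116572 = 118336; √118336 = 344.
q = (−42 + 344)/2 = 151, and p = q + 42 = 193.
Check: 151 · 193 = 29143.

193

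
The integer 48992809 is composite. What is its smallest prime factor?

89

48992809 is odd.
Digit sum 49, not divisible by 3.
Ends in 9: not divisible by 5.
7: 48992809 = 7·6998972 + 5
11: 48992809 = 11·4453891 + 8
13: 48992809 = 13·3768677 + 8
17: 48992809 = 17·2881929 + 16
19: 48992809 = 19·2578568 + 17
23: 48992809 = 23·2130122 + 3
29: 48992809 = 29·1689407 + 6
31: 48992809 = 31·1580413 + 6
37: 48992809 = 37·1324129 + 36
41: 48992809 = 41·1194946 + 23
43: 48992809 = 43·1139367 + 28
47: 48992809 = 47·1042400 + 9
53: 48992809 = 53·924392 + 33
59: 48992809 = 59·830386 + 35
61: 48992809 = 61·803160 + 49
67: 48992809 = 67·731235 + 64
71: 48992809 = 71·690039 + 40
73: 48992809 = 73·671134 + 27
79: 48992809 = 79·620162 + 11
83: 48992809 = 83·590274 + 67
89: 48992809 = 89·550481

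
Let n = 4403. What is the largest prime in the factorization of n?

37

4403 = 7 · 629
629 = 17 · 37
37 is prime.
So 4403 = 7 · 17 · 37; the largest prime factor is 37.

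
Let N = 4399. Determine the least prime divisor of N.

53

4399 is odd.
Digit sum 25, not divisible by 3.
Ends in 9: not divisible by 5.
7: 4399 = 7·628 + 3
11: 4399 = 11·399 + 10
13: 4399 = 13·338 + 5
17: 4399 = 17·258 + 13
19: 4399 = 19·231 + 10
23: 4399 = 23·191 + 6
29: 4399 = 29·151 + 20
31: 4399 = 31·141 + 28
37: 4399 = 37·118 + 33
41: 4399 = 41·107 + 12
43: 4399 = 43·102 + 13
47: 4399 = 47·93 + 28
53: 4399 = 53·83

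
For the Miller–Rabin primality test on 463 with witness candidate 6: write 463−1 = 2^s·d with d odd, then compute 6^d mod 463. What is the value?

463 − 1 = 462 = 2^1 · 231, so d = 231.
6^1 ≡ 6 (mod 463)
6^2 ≡ 6^2 = 36 ≡ 36 (mod 463)
6^4 ≡ 36^2 = 1296 ≡ 370 (mod 463)
6^8 ≡ 370^2 = 136900 ≡ 315 (mod 463)
6^16 ≡ 315^2 = 99225 ≡ 143 (mod 463)
6^32 ≡ 143^2 = 20449 ≡ 77 (mod 463)
6^64 ≡ 77^2 = 5929 ≡ 373 (mod 463)
6^128 ≡ 373^2 = 139129 ≡ 229 (mod 463)
231 = 128 + 64 + 32 + 4 + 2 + 1 in binary powers of 2.
So 6^231 ≡ 229 · 373 · 77 · 370 · 36 · 6 ≡ 462 (mod 463).
Since 6^d ≡ 462 (mod 463), base 6 does not prove 463 composite.

462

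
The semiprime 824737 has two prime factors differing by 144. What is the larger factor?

Since p = q + 144, we have 824737 = q(q + 144), so q² + 144q − 824737 = 0.
Discriminant: 144² + 4·824737 = 20736 + 3298948 = 3319684; √3319684 = 1822.
q = (−144 + 1822)/2 = 839, and p = q + 144 = 983.
Check: 839 · 983 = 824737.

983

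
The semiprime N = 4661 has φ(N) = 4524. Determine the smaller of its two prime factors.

φ(n) = (p−1)(q−1) = n − (p+q) + 1, so p + q = 4661 − 4524 + 1 = 138.
p and q are the roots of t² − 138t + 4661 = 0.
Discriminant: 138² − 4·4661 = 19044 − 18644 = 400; √400 = 20.
q = (138 − 20)/2 = 59, p = (138 + 20)/2 = 79.
Check: 59 · 79 = 4661.

59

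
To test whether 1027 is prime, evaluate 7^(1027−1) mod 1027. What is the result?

324

7^1 ≡ 7 (mod 1027)
7^2 ≡ 7^2 = 49 ≡ 49 (mod 1027)
7^4 ≡ 49^2 = 2401 ≡ 347 (mod 1027)
7^8 ≡ 347^2 = 120409 ≡ 250 (mod 1027)
7^16 ≡ 250^2 = 62500 ≡ 880 (mod 1027)
7^32 ≡ 880^2 = 774400 ≡ 42 (mod 1027)
7^64 ≡ 42^2 = 1764 ≡ 737 (mod 1027)
7^128 ≡ 737^2 = 543169 ≡ 913 (mod 1027)
7^256 ≡ 913^2 = 833569 ≡ 672 (mod 1027)
7^512 ≡ 672^2 = 451584 ≡ 731 (mod 1027)
7^1024 ≡ 731^2 = 534361 ≡ 321 (mod 1027)
1026 = 1024 + 2 in binary powers of 2.
So 7^1026 ≡ 321 · 49 ≡ 324 (mod 1027).
Since 324 ≠ 1, base 7 is a Fermat witness: 1027 is composite.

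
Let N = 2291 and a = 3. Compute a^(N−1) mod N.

3^1 ≡ 3 (mod 2291)
3^2 ≡ 3^2 = 9 ≡ 9 (mod 2291)
3^4 ≡ 9^2 = 81 ≡ 81 (mod 2291)
3^8 ≡ 81^2 = 6561 ≡ 1979 (mod 2291)
3^16 ≡ 1979^2 = 3916441 ≡ 1122 (mod 2291)
3^32 ≡ 1122^2 = 1258884 ≡ 1125 (mod 2291)
3^64 ≡ 1125^2 = 1265625 ≡ 993 (mod 2291)
3^128 ≡ 993^2 = 986049 ≡ 919 (mod 2291)
3^256 ≡ 919^2 = 844561 ≡ 1473 (mod 2291)
3^512 ≡ 1473^2 = 2169729 ≡ 152 (mod 2291)
3^1024 ≡ 152^2 = 23104 ≡ 194 (mod 2291)
3^2048 ≡ 194^2 = 37636 ≡ 980 (mod 2291)
2290 = 2048 + 128 + 64 + 32 + 16 + 2 in binary powers of 2.
So 3^2290 ≡ 980 · 919 · 993 · 1125 · 1122 · 9 ≡ 602 (mod 2291).
Since 602 ≠ 1, base 3 is a Fermat witness: 2291 is composite.

602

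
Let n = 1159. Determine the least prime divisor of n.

1159 is odd.
Digit sum 16, not divisible by 3.
Ends in 9: not divisible by 5.
7: 1159 = 7·165 + 4
11: 1159 = 11·105 + 4
13: 1159 = 13·89 + 2
17: 1159 = 17·68 + 3
19: 1159 = 19·61

19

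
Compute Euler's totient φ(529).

506

Factor: 529 = 23^2.
φ(529) = 23^1·(23−1) = 506.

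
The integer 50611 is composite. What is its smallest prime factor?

50611 is odd.
Digit sum 13, not divisible by 3.
Ends in 1: not divisible by 5.
7: 50611 = 7·7230 + 1
11: 50611 = 11·4601

11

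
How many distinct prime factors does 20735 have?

4

20735 = 5 · 4147
4147 = 11 · 377
377 = 13 · 29
20735 = 5 · 11 · 13 · 29, which has 4 distinct prime factors.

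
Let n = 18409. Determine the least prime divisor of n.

18409 is odd.
Digit sum 22, not divisible by 3.
Ends in 9: not divisible by 5.
7: 18409 = 7·2629 + 6
11: 18409 = 11·1673 + 6
13: 18409 = 13·1416 + 1
17: 18409 = 17·1082 + 15
19: 18409 = 19·968 + 17
23: 18409 = 23·800 + 9
29: 18409 = 29·634 + 23
31: 18409 = 31·593 + 26
37: 18409 = 37·497 + 20
41: 18409 = 41·449

41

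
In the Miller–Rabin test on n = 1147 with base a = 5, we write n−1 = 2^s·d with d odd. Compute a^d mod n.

1147 − 1 = 1146 = 2^1 · 573, so d = 573.
5^1 ≡ 5 (mod 1147)
5^2 ≡ 5^2 = 25 ≡ 25 (mod 1147)
5^4 ≡ 25^2 = 625 ≡ 625 (mod 1147)
5^8 ≡ 625^2 = 390625 ≡ 645 (mod 1147)
5^16 ≡ 645^2 = 416025 ≡ 811 (mod 1147)
5^32 ≡ 811^2 = 657721 ≡ 490 (mod 1147)
5^64 ≡ 490^2 = 240100 ≡ 377 (mod 1147)
5^128 ≡ 377^2 = 142129 ≡ 1048 (mod 1147)
5^256 ≡ 1048^2 = 1098304 ≡ 625 (mod 1147)
5^512 ≡ 625^2 = 390625 ≡ 645 (mod 1147)
573 = 512 + 32 + 16 + 8 + 4 + 1 in binary powers of 2.
So 5^573 ≡ 645 · 490 · 811 · 645 · 625 · 5 ≡ 156 (mod 1147).
Squaring chain: 156; never reaches −1, so base 5 is a Miller–Rabin witness that 1147 is composite.

156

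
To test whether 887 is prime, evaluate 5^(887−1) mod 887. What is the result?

5^1 ≡ 5 (mod 887)
5^2 ≡ 5^2 = 25 ≡ 25 (mod 887)
5^4 ≡ 25^2 = 625 ≡ 625 (mod 887)
5^8 ≡ 625^2 = 390625 ≡ 345 (mod 887)
5^16 ≡ 345^2 = 119025 ≡ 167 (mod 887)
5^32 ≡ 167^2 = 27889 ≡ 392 (mod 887)
5^64 ≡ 392^2 = 153664 ≡ 213 (mod 887)
5^128 ≡ 213^2 = 45369 ≡ 132 (mod 887)
5^256 ≡ 132^2 = 17424 ≡ 571 (mod 887)
5^512 ≡ 571^2 = 326041 ≡ 512 (mod 887)
886 = 512 + 256 + 64 + 32 + 16 + 4 + 2 in binary powers of 2.
So 5^886 ≡ 512 · 571 · 213 · 392 · 167 · 625 · 25 ≡ 1 (mod 887).
Since the result is 1, base 5 gives no evidence that 887 is composite.

1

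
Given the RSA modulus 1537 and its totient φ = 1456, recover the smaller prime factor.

φ(n) = (p−1)(q−1) = n − (p+q) + 1, so p + q = 1537 − 1456 + 1 = 82.
p and q are the roots of t² − 82t + 1537 = 0.
Discriminant: 82² − 4·1537 = 6724 − 6148 = 576; √576 = 24.
q = (82 − 24)/2 = 29, p = (82 + 24)/2 = 53.
Check: 29 · 53 = 1537.

29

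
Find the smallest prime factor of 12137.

12137 is odd.
Digit sum 14, not divisible by 3.
Ends in 7: not divisible by 5.
7: 12137 = 7·1733 + 6
11: 12137 = 11·1103 + 4
13: 12137 = 13·933 + 8
17: 12137 = 17·713 + 16
19: 12137 = 19·638 + 15
23: 12137 = 23·527 + 16
29: 12137 = 29·418 + 15
31: 12137 = 31·391 + 16
37: 12137 = 37·328 + 1
41: 12137 = 41·296 + 1
43: 12137 = 43·282 + 11
47: 12137 = 47·258 + 11
53: 12137 = 53·229

53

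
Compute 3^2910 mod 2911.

3^1 ≡ 3 (mod 2911)
3^2 ≡ 3^2 = 9 ≡ 9 (mod 2911)
3^4 ≡ 9^2 = 81 ≡ 81 (mod 2911)
3^8 ≡ 81^2 = 6561 ≡ 739 (mod 2911)
3^16 ≡ 739^2 = 546121 ≡ 1764 (mod 2911)
3^32 ≡ 1764^2 = 3111696 ≡ 2748 (mod 2911)
3^64 ≡ 2748^2 = 7551504 ≡ 370 (mod 2911)
3^128 ≡ 370^2 = 136900 ≡ 83 (mod 2911)
3^256 ≡ 83^2 = 6889 ≡ 1067 (mod 2911)
3^512 ≡ 1067^2 = 1138489 ≡ 288 (mod 2911)
3^1024 ≡ 288^2 = 82944 ≡ 1436 (mod 2911)
3^2048 ≡ 1436^2 = 2062096 ≡ 1108 (mod 2911)
2910 = 2048 + 512 + 256 + 64 + 16 + 8 + 4 + 2 in binary powers of 2.
So 3^2910 ≡ 1108 · 288 · 1067 · 370 · 1764 · 739 · 81 · 9 ≡ 811 (mod 2911).
Since 811 ≠ 1, base 3 is a Fermat witness: 2911 is composite.

811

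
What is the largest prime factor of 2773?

59

2773 = 47 · 59
59 is prime.
So 2773 = 47 · 59; the largest prime factor is 59.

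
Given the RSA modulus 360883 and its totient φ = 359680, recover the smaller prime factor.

563

φ(n) = (p−1)(q−1) = n − (p+q) + 1, so p + q = 360883 − 359680 + 1 = 1204.
p and q are the roots of t² − 1204t + 360883 = 0.
Discriminant: 1204² − 4·360883 = 1449616 − 1443532 = 6084; √6084 = 78.
q = (1204 − 78)/2 = 563, p = (1204 + 78)/2 = 641.
Check: 563 · 641 = 360883.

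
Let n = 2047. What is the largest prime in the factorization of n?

89

2047 = 23 · 89
89 is prime.
So 2047 = 23 · 89; the largest prime factor is 89.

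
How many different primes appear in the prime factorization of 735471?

5

735471 = 3^2 · 81719
81719 = 11 · 7429
7429 = 17 · 437
437 = 19 · 23
735471 = 3^2 · 11 · 17 · 19 · 23, which has 5 distinct prime factors.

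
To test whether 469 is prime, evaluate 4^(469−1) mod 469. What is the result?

4^1 ≡ 4 (mod 469)
4^2 ≡ 4^2 = 16 ≡ 16 (mod 469)
4^4 ≡ 16^2 = 256 ≡ 256 (mod 469)
4^8 ≡ 256^2 = 65536 ≡ 345 (mod 469)
4^16 ≡ 345^2 = 119025 ≡ 368 (mod 469)
4^32 ≡ 368^2 = 135424 ≡ 352 (mod 469)
4^64 ≡ 352^2 = 123904 ≡ 88 (mod 469)
4^128 ≡ 88^2 = 7744 ≡ 240 (mod 469)
4^256 ≡ 240^2 = 57600 ≡ 382 (mod 469)
468 = 256 + 128 + 64 + 16 + 4 in binary powers of 2.
So 4^468 ≡ 382 · 240 · 88 · 368 · 256 ≡ 344 (mod 469).
Since 344 ≠ 1, base 4 is a Fermat witness: 469 is composite.

344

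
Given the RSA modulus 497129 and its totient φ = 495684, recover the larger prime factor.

883

φ(n) = (p−1)(q−1) = n − (p+q) + 1, so p + q = 497129 − 495684 + 1 = 1446.
p and q are the roots of t² − 1446t + 497129 = 0.
Discriminant: 1446² − 4·497129 = 2090916 − 1988516 = 102400; √102400 = 320.
q = (1446 − 320)/2 = 563, p = (1446 + 320)/2 = 883.
Check: 563 · 883 = 497129.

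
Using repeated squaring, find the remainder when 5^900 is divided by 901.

5^1 ≡ 5 (mod 901)
5^2 ≡ 5^2 = 25 ≡ 25 (mod 901)
5^4 ≡ 25^2 = 625 ≡ 625 (mod 901)
5^8 ≡ 625^2 = 390625 ≡ 492 (mod 901)
5^16 ≡ 492^2 = 242064 ≡ 596 (mod 901)
5^32 ≡ 596^2 = 355216 ≡ 222 (mod 901)
5^64 ≡ 222^2 = 49284 ≡ 630 (mod 901)
5^128 ≡ 630^2 = 396900 ≡ 460 (mod 901)
5^256 ≡ 460^2 = 211600 ≡ 766 (mod 901)
5^512 ≡ 766^2 = 586756 ≡ 205 (mod 901)
900 = 512 + 256 + 128 + 4 in binary powers of 2.
So 5^900 ≡ 205 · 766 · 460 · 625 ≡ 13 (mod 901).
Since 13 ≠ 1, base 5 is a Fermat witness: 901 is composite.

13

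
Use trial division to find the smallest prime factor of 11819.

11819 is odd.
Digit sum 20, not divisible by 3.
Ends in 9: not divisible by 5.
7: 11819 = 7·1688 + 3
11: 11819 = 11·1074 + 5
13: 11819 = 13·909 + 2
17: 11819 = 17·695 + 4
19: 11819 = 19·622 + 1
23: 11819 = 23·513 + 20
29: 11819 = 29·407 + 16
31: 11819 = 31·381 + 8
37: 11819 = 37·319 + 16
41: 11819 = 41·288 + 11
43: 11819 = 43·274 + 37
47: 11819 = 47·251 + 22
53: 11819 = 53·223

53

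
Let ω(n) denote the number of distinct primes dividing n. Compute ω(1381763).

3

1381763 = 29^2 · 1643
1643 = 31 · 53
1381763 = 29^2 · 31 · 53, which has 3 distinct prime factors.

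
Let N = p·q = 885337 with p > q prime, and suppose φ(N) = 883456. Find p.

953

φ(n) = (p−1)(q−1) = n − (p+q) + 1, so p + q = 885337 − 883456 + 1 = 1882.
p and q are the roots of t² − 1882t + 885337 = 0.
Discriminant: 1882² − 4·885337 = 3541924 − 3541348 = 576; √576 = 24.
q = (1882 − 24)/2 = 929, p = (1882 + 24)/2 = 953.
Check: 929 · 953 = 885337.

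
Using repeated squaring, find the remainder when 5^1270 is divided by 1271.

532

5^1 ≡ 5 (mod 1271)
5^2 ≡ 5^2 = 25 ≡ 25 (mod 1271)
5^4 ≡ 25^2 = 625 ≡ 625 (mod 1271)
5^8 ≡ 625^2 = 390625 ≡ 428 (mod 1271)
5^16 ≡ 428^2 = 183184 ≡ 160 (mod 1271)
5^32 ≡ 160^2 = 25600 ≡ 180 (mod 1271)
5^64 ≡ 180^2 = 32400 ≡ 625 (mod 1271)
5^128 ≡ 625^2 = 390625 ≡ 428 (mod 1271)
5^256 ≡ 428^2 = 183184 ≡ 160 (mod 1271)
5^512 ≡ 160^2 = 25600 ≡ 180 (mod 1271)
5^1024 ≡ 180^2 = 32400 ≡ 625 (mod 1271)
1270 = 1024 + 128 + 64 + 32 + 16 + 4 + 2 in binary powers of 2.
So 5^1270 ≡ 625 · 428 · 625 · 180 · 160 · 625 · 25 ≡ 532 (mod 1271).
Since 532 ≠ 1, base 5 is a Fermat witness: 1271 is composite.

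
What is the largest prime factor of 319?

319 = 11 · 29
29 is prime.
So 319 = 11 · 29; the largest prime factor is 29.

29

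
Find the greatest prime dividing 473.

473 = 11 · 43
43 is prime.
So 473 = 11 · 43; the largest prime factor is 43.

43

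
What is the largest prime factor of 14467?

14467 = 17 · 851
851 = 23 · 37
37 is prime.
So 14467 = 17 · 23 · 37; the largest prime factor is 37.

37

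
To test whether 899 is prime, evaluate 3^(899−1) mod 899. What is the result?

38

3^1 ≡ 3 (mod 899)
3^2 ≡ 3^2 = 9 ≡ 9 (mod 899)
3^4 ≡ 9^2 = 81 ≡ 81 (mod 899)
3^8 ≡ 81^2 = 6561 ≡ 268 (mod 899)
3^16 ≡ 268^2 = 71824 ≡ 803 (mod 899)
3^32 ≡ 803^2 = 644809 ≡ 226 (mod 899)
3^64 ≡ 226^2 = 51076 ≡ 732 (mod 899)
3^128 ≡ 732^2 = 535824 ≡ 20 (mod 899)
3^256 ≡ 20^2 = 400 ≡ 400 (mod 899)
3^512 ≡ 400^2 = 160000 ≡ 877 (mod 899)
898 = 512 + 256 + 128 + 2 in binary powers of 2.
So 3^898 ≡ 877 · 400 · 20 · 9 ≡ 38 (mod 899).
Since 38 ≠ 1, base 3 is a Fermat witness: 899 is composite.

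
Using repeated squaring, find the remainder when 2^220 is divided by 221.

2^1 ≡ 2 (mod 221)
2^2 ≡ 2^2 = 4 ≡ 4 (mod 221)
2^4 ≡ 4^2 = 16 ≡ 16 (mod 221)
2^8 ≡ 16^2 = 256 ≡ 35 (mod 221)
2^16 ≡ 35^2 = 1225 ≡ 120 (mod 221)
2^32 ≡ 120^2 = 14400 ≡ 35 (mod 221)
2^64 ≡ 35^2 = 1225 ≡ 120 (mod 221)
2^128 ≡ 120^2 = 14400 ≡ 35 (mod 221)
220 = 128 + 64 + 16 + 8 + 4 in binary powers of 2.
So 2^220 ≡ 35 · 120 · 120 · 35 · 16 ≡ 16 (mod 221).
Since 16 ≠ 1, base 2 is a Fermat witness: 221 is composite.

16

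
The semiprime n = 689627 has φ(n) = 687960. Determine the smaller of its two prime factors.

φ(n) = (p−1)(q−1) = n − (p+q) + 1, so p + q = 689627 − 687960 + 1 = 1668.
p and q are the roots of t² − 1668t + 689627 = 0.
Discriminant: 1668² − 4·689627 = 2782224 − 2758508 = 23716; √23716 = 154.
q = (1668 − 154)/2 = 757, p = (1668 + 154)/2 = 911.
Check: 757 · 911 = 689627.

757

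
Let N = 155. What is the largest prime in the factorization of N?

155 = 5 · 31
31 is prime.
So 155 = 5 · 31; the largest prime factor is 31.

31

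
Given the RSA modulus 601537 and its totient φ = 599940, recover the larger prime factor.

φ(n) = (p−1)(q−1) = n − (p+q) + 1, so p + q = 601537 − 599940 + 1 = 1598.
p and q are the roots of t² − 1598t + 601537 = 0.
Discriminant: 1598² − 4·601537 = 2553604 − 2406148 = 147456; √147456 = 384.
q = (1598 − 384)/2 = 607, p = (1598 + 384)/2 = 991.
Check: 607 · 991 = 601537.

991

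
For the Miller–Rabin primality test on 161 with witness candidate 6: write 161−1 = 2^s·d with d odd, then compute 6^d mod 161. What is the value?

161 − 1 = 160 = 2^5 · 5, so d = 5.
6^1 ≡ 6 (mod 161)
6^2 ≡ 6^2 = 36 ≡ 36 (mod 161)
6^4 ≡ 36^2 = 1296 ≡ 8 (mod 161)
5 = 4 + 1 in binary powers of 2.
So 6^5 ≡ 8 · 6 ≡ 48 (mod 161).
Squaring chain: 48 → 50 → 85 → 141 → 78; never reaches −1, so base 6 is a Miller–Rabin witness that 161 is composite.

48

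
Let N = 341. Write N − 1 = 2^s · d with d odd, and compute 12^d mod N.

341 − 1 = 340 = 2^2 · 85, so d = 85.
12^1 ≡ 12 (mod 341)
12^2 ≡ 12^2 = 144 ≡ 144 (mod 341)
12^4 ≡ 144^2 = 20736 ≡ 276 (mod 341)
12^8 ≡ 276^2 = 76176 ≡ 133 (mod 341)
12^16 ≡ 133^2 = 17689 ≡ 298 (mod 341)
12^32 ≡ 298^2 = 88804 ≡ 144 (mod 341)
12^64 ≡ 144^2 = 20736 ≡ 276 (mod 341)
85 = 64 + 16 + 4 + 1 in binary powers of 2.
So 12^85 ≡ 276 · 298 · 276 · 12 ≡ 254 (mod 341).
Squaring chain: 254 → 67; never reaches −1, so base 12 is a Miller–Rabin witness that 341 is composite.

254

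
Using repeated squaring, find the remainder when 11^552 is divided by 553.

302

11^1 ≡ 11 (mod 553)
11^2 ≡ 11^2 = 121 ≡ 121 (mod 553)
11^4 ≡ 121^2 = 14641 ≡ 263 (mod 553)
11^8 ≡ 263^2 = 69169 ≡ 44 (mod 553)
11^16 ≡ 44^2 = 1936 ≡ 277 (mod 553)
11^32 ≡ 277^2 = 76729 ≡ 415 (mod 553)
11^64 ≡ 415^2 = 172225 ≡ 242 (mod 553)
11^128 ≡ 242^2 = 58564 ≡ 499 (mod 553)
11^256 ≡ 499^2 = 249001 ≡ 151 (mod 553)
11^512 ≡ 151^2 = 22801 ≡ 128 (mod 553)
552 = 512 + 32 + 8 in binary powers of 2.
So 11^552 ≡ 128 · 415 · 44 ≡ 302 (mod 553).
Since 302 ≠ 1, base 11 is a Fermat witness: 553 is composite.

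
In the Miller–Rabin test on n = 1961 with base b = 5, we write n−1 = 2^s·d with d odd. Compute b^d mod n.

775

1961 − 1 = 1960 = 2^3 · 245, so d = 245.
5^1 ≡ 5 (mod 1961)
5^2 ≡ 5^2 = 25 ≡ 25 (mod 1961)
5^4 ≡ 25^2 = 625 ≡ 625 (mod 1961)
5^8 ≡ 625^2 = 390625 ≡ 386 (mod 1961)
5^16 ≡ 386^2 = 148996 ≡ 1921 (mod 1961)
5^32 ≡ 1921^2 = 3690241 ≡ 1600 (mod 1961)
5^64 ≡ 1600^2 = 2560000 ≡ 895 (mod 1961)
5^128 ≡ 895^2 = 801025 ≡ 937 (mod 1961)
245 = 128 + 64 + 32 + 16 + 4 + 1 in binary powers of 2.
So 5^245 ≡ 937 · 895 · 1600 · 1921 · 625 · 5 ≡ 775 (mod 1961).
Squaring chain: 775 → 559 → 682; never reaches −1, so base 5 is a Miller–Rabin witness that 1961 is composite.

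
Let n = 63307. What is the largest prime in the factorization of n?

63307 = 29 · 2183
2183 = 37 · 59
59 is prime.
So 63307 = 29 · 37 · 59; the largest prime factor is 59.

59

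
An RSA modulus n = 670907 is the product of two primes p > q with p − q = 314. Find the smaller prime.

Since p = q + 314, we have 670907 = q(q + 314), so q² + 314q − 670907 = 0.
Discriminant: 314² + 4·670907 = 98596 + 2683628 = 2782224; √2782224 = 1668.
q = (−314 + 1668)/2 = 677, and p = q + 314 = 991.
Check: 677 · 991 = 670907.

677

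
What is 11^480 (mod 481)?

11^1 ≡ 11 (mod 481)
11^2 ≡ 11^2 = 121 ≡ 121 (mod 481)
11^4 ≡ 121^2 = 14641 ≡ 211 (mod 481)
11^8 ≡ 211^2 = 44521 ≡ 269 (mod 481)
11^16 ≡ 269^2 = 72361 ≡ 211 (mod 481)
11^32 ≡ 211^2 = 44521 ≡ 269 (mod 481)
11^64 ≡ 269^2 = 72361 ≡ 211 (mod 481)
11^128 ≡ 211^2 = 44521 ≡ 269 (mod 481)
11^256 ≡ 269^2 = 72361 ≡ 211 (mod 481)
480 = 256 + 128 + 64 + 32 in binary powers of 2.
So 11^480 ≡ 211 · 269 · 211 · 269 ≡ 1 (mod 481).
Since the result is 1, base 11 gives no evidence that 481 is composite.

1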